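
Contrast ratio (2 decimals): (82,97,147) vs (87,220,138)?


Linearize each sRGB channel c=v/255: c/12.92 if c ≤ 0.04045 else ((c+0.055)/1.055)^2.4
L = 0.2126×R_lin + 0.7152×G_lin + 0.0722×B_lin
Color 1 (82,97,147):
  R=82: 82/255≈0.3216 > 0.04045 → ((0.3216+0.055)/1.055)^2.4 ≈ 0.08438
  G=97: 97/255≈0.3804 > 0.04045 → ((0.3804+0.055)/1.055)^2.4 ≈ 0.11954
  B=147: 147/255≈0.5765 > 0.04045 → ((0.5765+0.055)/1.055)^2.4 ≈ 0.29177
  L1 = 0.2126×0.08438 + 0.7152×0.11954 + 0.0722×0.29177 ≈ 0.12450
Color 2 (87,220,138):
  R=87: 87/255≈0.3412 > 0.04045 → ((0.3412+0.055)/1.055)^2.4 ≈ 0.09531
  G=220: 220/255≈0.8627 > 0.04045 → ((0.8627+0.055)/1.055)^2.4 ≈ 0.71569
  B=138: 138/255≈0.5412 > 0.04045 → ((0.5412+0.055)/1.055)^2.4 ≈ 0.25415
  L2 = 0.2126×0.09531 + 0.7152×0.71569 + 0.0722×0.25415 ≈ 0.55048
Lighter = 0.55048, Darker = 0.12450
Ratio = (L_lighter + 0.05) / (L_darker + 0.05)
Ratio = (0.55048 + 0.05) / (0.12450 + 0.05) = 0.60048 / 0.17450 ≈ 3.4412
Ratio ≈ 3.44:1


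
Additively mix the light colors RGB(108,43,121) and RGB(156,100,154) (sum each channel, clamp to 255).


Additive: each channel = min(255, C₁+C₂)
R: 108+156 = 264 → 255
G: 43+100 = 143 → 143
B: 121+154 = 275 → 255
= RGB(255, 143, 255)


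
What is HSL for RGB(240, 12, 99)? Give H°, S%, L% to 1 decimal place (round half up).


Normalize: R'=240/255≈0.9412, G'=12/255≈0.0471, B'=99/255≈0.3882
Max=240/255, Min=12/255, Δ=Max-Min=228/255
L = (Max+Min)/2 = (240+12)/510 = 252/510 = 0.49411… → L = 49.4%
L ≤ 0.5 → S = Δ/(Max+Min) = 228/(240+12) = 228/252 = 0.90476… → S = 90.5%
(the 1/255 factors cancel in S and H, so raw channel differences can be used)
Max is R' → H = 60 × (((G-B)/Δ) mod 6) = 60 × (((12-99)/228) mod 6)
  (-87)/228 = -0.3815…; negative, so add 6 → 5.6184…
  H = 60 × 5.6184… = 337.105…° → H = 337.1°
= HSL(337.1°, 90.5%, 49.4%)


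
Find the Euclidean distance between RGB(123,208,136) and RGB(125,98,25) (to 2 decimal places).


d = √[(R₁-R₂)² + (G₁-G₂)² + (B₁-B₂)²]
d = √[(123-125)² + (208-98)² + (136-25)²]
d = √[4 + 12100 + 12321]
d = √24425
d ≈ 156.28


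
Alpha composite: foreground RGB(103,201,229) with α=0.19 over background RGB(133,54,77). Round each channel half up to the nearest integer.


C = α×F + (1-α)×B, with 1-α = 0.81
R: 0.19×103 + 0.81×133 = 19.57 + 107.73 = 127.30 → 127
G: 0.19×201 + 0.81×54 = 38.19 + 43.74 = 81.93 → 82
B: 0.19×229 + 0.81×77 = 43.51 + 62.37 = 105.88 → 106
= RGB(127, 82, 106)


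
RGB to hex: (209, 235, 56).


R = 209 → D1 (hex)
G = 235 → EB (hex)
B = 56 → 38 (hex)
Hex = #D1EB38


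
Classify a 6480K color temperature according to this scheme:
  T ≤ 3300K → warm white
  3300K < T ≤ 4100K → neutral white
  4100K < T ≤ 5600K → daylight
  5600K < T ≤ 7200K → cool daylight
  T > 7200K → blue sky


Temperature: 6480K
5600K < 6480K ≤ 7200K → cool daylight
Classification: cool daylight


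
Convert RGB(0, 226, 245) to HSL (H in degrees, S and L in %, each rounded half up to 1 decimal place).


Normalize: R'=0/255≈0.0000, G'=226/255≈0.8863, B'=245/255≈0.9608
Max=245/255, Min=0/255, Δ=Max-Min=245/255
L = (Max+Min)/2 = (245+0)/510 = 245/510 = 0.48039… → L = 48.0%
L ≤ 0.5 → S = Δ/(Max+Min) = 245/(245+0) = 245/245 = 1 → S = 100.0%
(the 1/255 factors cancel in S and H, so raw channel differences can be used)
Max is B' → H = 60 × ((R-G)/Δ + 4) = 60 × ((0-226)/245 + 4)
  -226/245 + 4 = -0.9224… + 4 = 3.0775…
  H = 60 × 3.0775… = 184.653…° → H = 184.7°
= HSL(184.7°, 100.0%, 48.0%)


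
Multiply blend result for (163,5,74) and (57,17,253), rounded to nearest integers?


Multiply: C = A×B/255, rounded to nearest integer
R: 163×57/255 = 9291/255 ≈ 36.435 → 36
G: 5×17/255 = 85/255 ≈ 0.333 → 0
B: 74×253/255 = 18722/255 ≈ 73.420 → 73
= RGB(36, 0, 73)


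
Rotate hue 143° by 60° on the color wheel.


New hue = (H + rotation) mod 360
New hue = (143 + 60) mod 360
= 203 mod 360
= 203°


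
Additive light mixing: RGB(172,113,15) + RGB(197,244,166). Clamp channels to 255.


Additive: each channel = min(255, C₁+C₂)
R: 172+197 = 369 → 255
G: 113+244 = 357 → 255
B: 15+166 = 181 → 181
= RGB(255, 255, 181)


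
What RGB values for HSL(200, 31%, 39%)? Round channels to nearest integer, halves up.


H=200°, S=0.31, L=0.39
C = (1-|2L-1|)×S = (1-|-0.22|)×0.31 = 0.2418
H' = H/60 = 200/60 ≈ 3.3333; X = C×(1-|H' mod 2 - 1|) = 0.1612
m = L - C/2 = 0.39 - 0.1209 = 0.2691
Sector ⌊H'⌋ = 3 → (R',G',B') = (0.0, 0.1612, 0.2418)
RGB = ((R'+m)×255, (G'+m)×255, (B'+m)×255) = (68.6205, 109.7265, 130.2795)
Round half up → RGB(69, 110, 130)


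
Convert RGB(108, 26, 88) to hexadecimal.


R = 108 → 6C (hex)
G = 26 → 1A (hex)
B = 88 → 58 (hex)
Hex = #6C1A58


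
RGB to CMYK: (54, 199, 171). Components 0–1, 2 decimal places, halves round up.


R'=54/255≈0.2118, G'=199/255≈0.7804, B'=171/255≈0.6706
K = 1 - max(R',G',B') = 1 - 199/255 = 56/255 = 0.21960… → 0.22
(1-R'-K)/(1-K) simplifies to (max-R)/max with max = 199:
C = (199-54)/199 = 145/199 = 0.72864… → 0.73
M = (199-199)/199 = 0/199 = 0 → 0.00
Y = (199-171)/199 = 28/199 = 0.14070… → 0.14
= CMYK(0.73, 0.00, 0.14, 0.22)


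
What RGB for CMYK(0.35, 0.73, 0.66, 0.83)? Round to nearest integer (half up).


R = 255 × (1-C) × (1-K) = 255 × 0.65 × 0.17 = 28.1775 → 28
G = 255 × (1-M) × (1-K) = 255 × 0.27 × 0.17 = 11.7045 → 12
B = 255 × (1-Y) × (1-K) = 255 × 0.34 × 0.17 = 14.739 → 15
= RGB(28, 12, 15)


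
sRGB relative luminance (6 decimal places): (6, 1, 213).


Linearize each channel (sRGB transfer function): c = v/255; c_lin = c/12.92 if c ≤ 0.04045, else ((c+0.055)/1.055)^2.4
  R: 6/255 ≈ 0.023529 ≤ 0.04045 → 0.023529/12.92 ≈ 0.001821
  G: 1/255 ≈ 0.003922 ≤ 0.04045 → 0.003922/12.92 ≈ 0.000304
  B: 213/255 ≈ 0.835294 > 0.04045 → ((0.835294+0.055)/1.055)^2.4 ≈ 0.665387
R_lin = 0.001821, G_lin = 0.000304, B_lin = 0.665387
L = 0.2126×R + 0.7152×G + 0.0722×B
L = 0.2126×0.001821 + 0.7152×0.000304 + 0.0722×0.665387
L ≈ 0.048645


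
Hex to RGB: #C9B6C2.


C9 → 201 (R)
B6 → 182 (G)
C2 → 194 (B)
= RGB(201, 182, 194)


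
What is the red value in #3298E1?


Color: #3298E1
R = 32 = 50
G = 98 = 152
B = E1 = 225
Red = 50


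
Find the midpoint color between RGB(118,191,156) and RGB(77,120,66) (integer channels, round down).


Midpoint: each channel = ⌊(C₁+C₂)/2⌋
R: ⌊(118+77)/2⌋ = 97
G: ⌊(191+120)/2⌋ = 155
B: ⌊(156+66)/2⌋ = 111
= RGB(97, 155, 111)


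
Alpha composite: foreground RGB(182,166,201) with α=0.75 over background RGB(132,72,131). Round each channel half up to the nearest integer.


C = α×F + (1-α)×B, with 1-α = 0.25
R: 0.75×182 + 0.25×132 = 136.50 + 33.00 = 169.50 → 170
G: 0.75×166 + 0.25×72 = 124.50 + 18.00 = 142.50 → 143
B: 0.75×201 + 0.25×131 = 150.75 + 32.75 = 183.50 → 184
= RGB(170, 143, 184)


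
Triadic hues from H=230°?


Triadic: equally spaced at 120° intervals
H1 = 230°
H2 = (230 + 120) mod 360 = 350°
H3 = (230 + 240) mod 360 = 110°
Triadic = 230°, 350°, 110°


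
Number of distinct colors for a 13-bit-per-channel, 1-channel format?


Total bits = 13 bits/channel × 1 channels = 13 bits
Distinct colors = 2^13
= 8,192 colors


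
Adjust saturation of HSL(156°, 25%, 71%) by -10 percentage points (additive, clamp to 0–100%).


Original S = 25%
Adjustment = -10 percentage points
New S = 25 + (-10) = 15
Clamp to [0, 100] → 15
= HSL(156°, 15%, 71%)


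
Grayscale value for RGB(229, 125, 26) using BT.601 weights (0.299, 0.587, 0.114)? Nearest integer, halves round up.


Gray = 0.299×R + 0.587×G + 0.114×B
Gray = 0.299×229 + 0.587×125 + 0.114×26
Gray = 68.471 + 73.375 + 2.964
Gray = 144.810 → round half up → 145
Gray = 145


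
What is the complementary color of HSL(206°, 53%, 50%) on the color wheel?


Complement = opposite side of color wheel = hue + 180°
H' = (206 + 180) mod 360 = 26°
S and L unchanged.
= HSL(26°, 53%, 50%)


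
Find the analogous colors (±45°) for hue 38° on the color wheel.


Base hue: 38°
Left analog: (38 - 45) mod 360 = 353°
Right analog: (38 + 45) mod 360 = 83°
Analogous hues = 353° and 83°


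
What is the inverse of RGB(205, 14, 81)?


Invert: (255-R, 255-G, 255-B)
R: 255-205 = 50
G: 255-14 = 241
B: 255-81 = 174
= RGB(50, 241, 174)


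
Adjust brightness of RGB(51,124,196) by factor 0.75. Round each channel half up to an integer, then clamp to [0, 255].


Multiply each channel by 0.75, round half up, clamp to [0, 255]
R: 51×0.75 = 38.25 → round → 38
G: 124×0.75 = 93
B: 196×0.75 = 147
= RGB(38, 93, 147)


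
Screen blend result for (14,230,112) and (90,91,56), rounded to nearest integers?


Screen: C = 255 - (255-A)×(255-B)/255, rounded to nearest integer
R: 255 - (255-14)×(255-90)/255 = 255 - 39765/255 ≈ 255 - 155.941 = 99.059 → 99
G: 255 - (255-230)×(255-91)/255 = 255 - 4100/255 ≈ 255 - 16.078 = 238.922 → 239
B: 255 - (255-112)×(255-56)/255 = 255 - 28457/255 ≈ 255 - 111.596 = 143.404 → 143
= RGB(99, 239, 143)


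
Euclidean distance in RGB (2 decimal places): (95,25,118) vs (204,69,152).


d = √[(R₁-R₂)² + (G₁-G₂)² + (B₁-B₂)²]
d = √[(95-204)² + (25-69)² + (118-152)²]
d = √[11881 + 1936 + 1156]
d = √14973
d ≈ 122.36


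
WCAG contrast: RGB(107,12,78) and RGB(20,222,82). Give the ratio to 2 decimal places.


Linearize each sRGB channel c=v/255: c/12.92 if c ≤ 0.04045 else ((c+0.055)/1.055)^2.4
L = 0.2126×R_lin + 0.7152×G_lin + 0.0722×B_lin
Color 1 (107,12,78):
  R=107: 107/255≈0.4196 > 0.04045 → ((0.4196+0.055)/1.055)^2.4 ≈ 0.14703
  G=12: 12/255≈0.0471 > 0.04045 → ((0.0471+0.055)/1.055)^2.4 ≈ 0.00368
  B=78: 78/255≈0.3059 > 0.04045 → ((0.3059+0.055)/1.055)^2.4 ≈ 0.07619
  L1 = 0.2126×0.14703 + 0.7152×0.00368 + 0.0722×0.07619 ≈ 0.03939
Color 2 (20,222,82):
  R=20: 20/255≈0.0784 > 0.04045 → ((0.0784+0.055)/1.055)^2.4 ≈ 0.00700
  G=222: 222/255≈0.8706 > 0.04045 → ((0.8706+0.055)/1.055)^2.4 ≈ 0.73046
  B=82: 82/255≈0.3216 > 0.04045 → ((0.3216+0.055)/1.055)^2.4 ≈ 0.08438
  L2 = 0.2126×0.00700 + 0.7152×0.73046 + 0.0722×0.08438 ≈ 0.53000
Lighter = 0.53000, Darker = 0.03939
Ratio = (L_lighter + 0.05) / (L_darker + 0.05)
Ratio = (0.53000 + 0.05) / (0.03939 + 0.05) = 0.58000 / 0.08939 ≈ 6.4886
Ratio ≈ 6.49:1


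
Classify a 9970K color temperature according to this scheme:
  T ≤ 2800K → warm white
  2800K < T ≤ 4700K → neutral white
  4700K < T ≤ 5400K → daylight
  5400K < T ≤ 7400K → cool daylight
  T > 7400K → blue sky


Temperature: 9970K
9970K > 7400K → blue sky
Classification: blue sky


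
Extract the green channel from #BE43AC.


Color: #BE43AC
R = BE = 190
G = 43 = 67
B = AC = 172
Green = 67


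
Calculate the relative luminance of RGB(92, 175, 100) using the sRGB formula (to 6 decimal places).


Linearize each channel (sRGB transfer function): c = v/255; c_lin = c/12.92 if c ≤ 0.04045, else ((c+0.055)/1.055)^2.4
  R: 92/255 ≈ 0.360784 > 0.04045 → ((0.360784+0.055)/1.055)^2.4 ≈ 0.107023
  G: 175/255 ≈ 0.686275 > 0.04045 → ((0.686275+0.055)/1.055)^2.4 ≈ 0.428690
  B: 100/255 ≈ 0.392157 > 0.04045 → ((0.392157+0.055)/1.055)^2.4 ≈ 0.127438
R_lin = 0.107023, G_lin = 0.428690, B_lin = 0.127438
L = 0.2126×R + 0.7152×G + 0.0722×B
L = 0.2126×0.107023 + 0.7152×0.428690 + 0.0722×0.127438
L ≈ 0.338554


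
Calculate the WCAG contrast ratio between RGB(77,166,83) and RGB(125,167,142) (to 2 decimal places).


Linearize each sRGB channel c=v/255: c/12.92 if c ≤ 0.04045 else ((c+0.055)/1.055)^2.4
L = 0.2126×R_lin + 0.7152×G_lin + 0.0722×B_lin
Color 1 (77,166,83):
  R=77: 77/255≈0.3020 > 0.04045 → ((0.3020+0.055)/1.055)^2.4 ≈ 0.07421
  G=166: 166/255≈0.6510 > 0.04045 → ((0.6510+0.055)/1.055)^2.4 ≈ 0.38133
  B=83: 83/255≈0.3255 > 0.04045 → ((0.3255+0.055)/1.055)^2.4 ≈ 0.08650
  L1 = 0.2126×0.07421 + 0.7152×0.38133 + 0.0722×0.08650 ≈ 0.29475
Color 2 (125,167,142):
  R=125: 125/255≈0.4902 > 0.04045 → ((0.4902+0.055)/1.055)^2.4 ≈ 0.20508
  G=167: 167/255≈0.6549 > 0.04045 → ((0.6549+0.055)/1.055)^2.4 ≈ 0.38643
  B=142: 142/255≈0.5569 > 0.04045 → ((0.5569+0.055)/1.055)^2.4 ≈ 0.27050
  L2 = 0.2126×0.20508 + 0.7152×0.38643 + 0.0722×0.27050 ≈ 0.33950
Lighter = 0.33950, Darker = 0.29475
Ratio = (L_lighter + 0.05) / (L_darker + 0.05)
Ratio = (0.33950 + 0.05) / (0.29475 + 0.05) = 0.38950 / 0.34475 ≈ 1.1298
Ratio ≈ 1.13:1


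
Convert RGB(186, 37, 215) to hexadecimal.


R = 186 → BA (hex)
G = 37 → 25 (hex)
B = 215 → D7 (hex)
Hex = #BA25D7


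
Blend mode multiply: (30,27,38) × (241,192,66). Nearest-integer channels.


Multiply: C = A×B/255, rounded to nearest integer
R: 30×241/255 = 7230/255 ≈ 28.353 → 28
G: 27×192/255 = 5184/255 ≈ 20.329 → 20
B: 38×66/255 = 2508/255 ≈ 9.835 → 10
= RGB(28, 20, 10)


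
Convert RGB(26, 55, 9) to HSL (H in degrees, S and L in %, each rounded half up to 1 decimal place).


Normalize: R'=26/255≈0.1020, G'=55/255≈0.2157, B'=9/255≈0.0353
Max=55/255, Min=9/255, Δ=Max-Min=46/255
L = (Max+Min)/2 = (55+9)/510 = 64/510 = 0.12549… → L = 12.5%
L ≤ 0.5 → S = Δ/(Max+Min) = 46/(55+9) = 46/64 = 0.71875 → S = 71.9%
(the 1/255 factors cancel in S and H, so raw channel differences can be used)
Max is G' → H = 60 × ((B-R)/Δ + 2) = 60 × ((9-26)/46 + 2)
  -17/46 + 2 = -0.3695… + 2 = 1.6304…
  H = 60 × 1.6304… = 97.826…° → H = 97.8°
= HSL(97.8°, 71.9%, 12.5%)


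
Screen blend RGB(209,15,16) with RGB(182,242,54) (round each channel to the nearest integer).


Screen: C = 255 - (255-A)×(255-B)/255, rounded to nearest integer
R: 255 - (255-209)×(255-182)/255 = 255 - 3358/255 ≈ 255 - 13.169 = 241.831 → 242
G: 255 - (255-15)×(255-242)/255 = 255 - 3120/255 ≈ 255 - 12.235 = 242.765 → 243
B: 255 - (255-16)×(255-54)/255 = 255 - 48039/255 ≈ 255 - 188.388 = 66.612 → 67
= RGB(242, 243, 67)


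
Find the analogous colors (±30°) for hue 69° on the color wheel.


Base hue: 69°
Left analog: (69 - 30) mod 360 = 39°
Right analog: (69 + 30) mod 360 = 99°
Analogous hues = 39° and 99°


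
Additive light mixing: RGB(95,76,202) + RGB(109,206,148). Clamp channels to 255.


Additive: each channel = min(255, C₁+C₂)
R: 95+109 = 204 → 204
G: 76+206 = 282 → 255
B: 202+148 = 350 → 255
= RGB(204, 255, 255)


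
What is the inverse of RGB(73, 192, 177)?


Invert: (255-R, 255-G, 255-B)
R: 255-73 = 182
G: 255-192 = 63
B: 255-177 = 78
= RGB(182, 63, 78)


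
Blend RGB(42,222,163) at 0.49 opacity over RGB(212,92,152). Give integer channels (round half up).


C = α×F + (1-α)×B, with 1-α = 0.51
R: 0.49×42 + 0.51×212 = 20.58 + 108.12 = 128.70 → 129
G: 0.49×222 + 0.51×92 = 108.78 + 46.92 = 155.70 → 156
B: 0.49×163 + 0.51×152 = 79.87 + 77.52 = 157.39 → 157
= RGB(129, 156, 157)


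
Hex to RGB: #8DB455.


8D → 141 (R)
B4 → 180 (G)
55 → 85 (B)
= RGB(141, 180, 85)


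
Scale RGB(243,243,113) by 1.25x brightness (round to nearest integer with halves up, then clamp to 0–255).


Multiply each channel by 1.25, round half up, clamp to [0, 255]
R: 243×1.25 = 303.75 → round → 304 → clamp → 255
G: 243×1.25 = 303.75 → round → 304 → clamp → 255
B: 113×1.25 = 141.25 → round → 141
= RGB(255, 255, 141)


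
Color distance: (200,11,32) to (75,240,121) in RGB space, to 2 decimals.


d = √[(R₁-R₂)² + (G₁-G₂)² + (B₁-B₂)²]
d = √[(200-75)² + (11-240)² + (32-121)²]
d = √[15625 + 52441 + 7921]
d = √75987
d ≈ 275.66


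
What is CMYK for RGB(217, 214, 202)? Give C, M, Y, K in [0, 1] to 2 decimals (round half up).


R'=217/255≈0.8510, G'=214/255≈0.8392, B'=202/255≈0.7922
K = 1 - max(R',G',B') = 1 - 217/255 = 38/255 = 0.14901… → 0.15
(1-R'-K)/(1-K) simplifies to (max-R)/max with max = 217:
C = (217-217)/217 = 0/217 = 0 → 0.00
M = (217-214)/217 = 3/217 = 0.01382… → 0.01
Y = (217-202)/217 = 15/217 = 0.06912… → 0.07
= CMYK(0.00, 0.01, 0.07, 0.15)


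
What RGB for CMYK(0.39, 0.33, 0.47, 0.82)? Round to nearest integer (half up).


R = 255 × (1-C) × (1-K) = 255 × 0.61 × 0.18 = 27.999 → 28
G = 255 × (1-M) × (1-K) = 255 × 0.67 × 0.18 = 30.753 → 31
B = 255 × (1-Y) × (1-K) = 255 × 0.53 × 0.18 = 24.327 → 24
= RGB(28, 31, 24)


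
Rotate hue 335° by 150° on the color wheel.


New hue = (H + rotation) mod 360
New hue = (335 + 150) mod 360
= 485 mod 360
= 125°


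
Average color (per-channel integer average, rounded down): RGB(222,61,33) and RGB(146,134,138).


Midpoint: each channel = ⌊(C₁+C₂)/2⌋
R: ⌊(222+146)/2⌋ = 184
G: ⌊(61+134)/2⌋ = 97
B: ⌊(33+138)/2⌋ = 85
= RGB(184, 97, 85)


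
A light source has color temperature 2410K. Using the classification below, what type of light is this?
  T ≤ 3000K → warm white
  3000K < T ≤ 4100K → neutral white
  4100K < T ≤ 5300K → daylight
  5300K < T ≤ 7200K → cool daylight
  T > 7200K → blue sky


Temperature: 2410K
2410K ≤ 3000K → warm white
Classification: warm white


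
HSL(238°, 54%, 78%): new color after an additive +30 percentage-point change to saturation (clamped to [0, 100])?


Original S = 54%
Adjustment = +30 percentage points
New S = 54 + (30) = 84
Clamp to [0, 100] → 84
= HSL(238°, 84%, 78%)


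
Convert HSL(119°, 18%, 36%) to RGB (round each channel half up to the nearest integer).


H=119°, S=0.18, L=0.36
C = (1-|2L-1|)×S = (1-|-0.28|)×0.18 = 0.1296
H' = H/60 = 119/60 ≈ 1.9833; X = C×(1-|H' mod 2 - 1|) = 0.00216
m = L - C/2 = 0.36 - 0.0648 = 0.2952
Sector ⌊H'⌋ = 1 → (R',G',B') = (0.00216, 0.1296, 0.0)
RGB = ((R'+m)×255, (G'+m)×255, (B'+m)×255) = (75.8268, 108.324, 75.276)
Round half up → RGB(76, 108, 75)


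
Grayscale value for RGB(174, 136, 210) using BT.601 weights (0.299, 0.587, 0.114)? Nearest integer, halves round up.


Gray = 0.299×R + 0.587×G + 0.114×B
Gray = 0.299×174 + 0.587×136 + 0.114×210
Gray = 52.026 + 79.832 + 23.940
Gray = 155.798 → round half up → 156
Gray = 156


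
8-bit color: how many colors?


Colors = 2^bits = 2^8
= 256 colors


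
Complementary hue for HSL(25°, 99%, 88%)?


Complement = opposite side of color wheel = hue + 180°
H' = (25 + 180) mod 360 = 205°
S and L unchanged.
= HSL(205°, 99%, 88%)


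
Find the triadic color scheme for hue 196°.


Triadic: equally spaced at 120° intervals
H1 = 196°
H2 = (196 + 120) mod 360 = 316°
H3 = (196 + 240) mod 360 = 76°
Triadic = 196°, 316°, 76°


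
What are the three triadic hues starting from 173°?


Triadic: equally spaced at 120° intervals
H1 = 173°
H2 = (173 + 120) mod 360 = 293°
H3 = (173 + 240) mod 360 = 53°
Triadic = 173°, 293°, 53°


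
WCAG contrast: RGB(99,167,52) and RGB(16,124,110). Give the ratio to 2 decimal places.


Linearize each sRGB channel c=v/255: c/12.92 if c ≤ 0.04045 else ((c+0.055)/1.055)^2.4
L = 0.2126×R_lin + 0.7152×G_lin + 0.0722×B_lin
Color 1 (99,167,52):
  R=99: 99/255≈0.3882 > 0.04045 → ((0.3882+0.055)/1.055)^2.4 ≈ 0.12477
  G=167: 167/255≈0.6549 > 0.04045 → ((0.6549+0.055)/1.055)^2.4 ≈ 0.38643
  B=52: 52/255≈0.2039 > 0.04045 → ((0.2039+0.055)/1.055)^2.4 ≈ 0.03434
  L1 = 0.2126×0.12477 + 0.7152×0.38643 + 0.0722×0.03434 ≈ 0.30538
Color 2 (16,124,110):
  R=16: 16/255≈0.0627 > 0.04045 → ((0.0627+0.055)/1.055)^2.4 ≈ 0.00518
  G=124: 124/255≈0.4863 > 0.04045 → ((0.4863+0.055)/1.055)^2.4 ≈ 0.20156
  B=110: 110/255≈0.4314 > 0.04045 → ((0.4314+0.055)/1.055)^2.4 ≈ 0.15593
  L2 = 0.2126×0.00518 + 0.7152×0.20156 + 0.0722×0.15593 ≈ 0.15651
Lighter = 0.30538, Darker = 0.15651
Ratio = (L_lighter + 0.05) / (L_darker + 0.05)
Ratio = (0.30538 + 0.05) / (0.15651 + 0.05) = 0.35538 / 0.20651 ≈ 1.7209
Ratio ≈ 1.72:1


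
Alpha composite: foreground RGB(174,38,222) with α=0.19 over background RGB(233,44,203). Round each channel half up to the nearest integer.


C = α×F + (1-α)×B, with 1-α = 0.81
R: 0.19×174 + 0.81×233 = 33.06 + 188.73 = 221.79 → 222
G: 0.19×38 + 0.81×44 = 7.22 + 35.64 = 42.86 → 43
B: 0.19×222 + 0.81×203 = 42.18 + 164.43 = 206.61 → 207
= RGB(222, 43, 207)


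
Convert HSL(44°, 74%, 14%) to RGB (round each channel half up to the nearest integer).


H=44°, S=0.74, L=0.14
C = (1-|2L-1|)×S = (1-|-0.72|)×0.74 = 0.2072
H' = H/60 = 44/60 ≈ 0.7333; X = C×(1-|H' mod 2 - 1|) ≈ 0.1519
m = L - C/2 = 0.14 - 0.1036 = 0.0364
Sector ⌊H'⌋ = 0 → (R',G',B') = (0.2072, ≈0.1519, 0.0)
RGB = ((R'+m)×255, (G'+m)×255, (B'+m)×255) = (62.118, 48.0284, 9.282)
Round half up → RGB(62, 48, 9)


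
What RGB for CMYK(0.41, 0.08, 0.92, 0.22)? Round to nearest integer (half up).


R = 255 × (1-C) × (1-K) = 255 × 0.59 × 0.78 = 117.351 → 117
G = 255 × (1-M) × (1-K) = 255 × 0.92 × 0.78 = 182.988 → 183
B = 255 × (1-Y) × (1-K) = 255 × 0.08 × 0.78 = 15.912 → 16
= RGB(117, 183, 16)


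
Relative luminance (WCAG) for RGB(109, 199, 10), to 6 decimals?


Linearize each channel (sRGB transfer function): c = v/255; c_lin = c/12.92 if c ≤ 0.04045, else ((c+0.055)/1.055)^2.4
  R: 109/255 ≈ 0.427451 > 0.04045 → ((0.427451+0.055)/1.055)^2.4 ≈ 0.152926
  G: 199/255 ≈ 0.780392 > 0.04045 → ((0.780392+0.055)/1.055)^2.4 ≈ 0.571125
  B: 10/255 ≈ 0.039216 ≤ 0.04045 → 0.039216/12.92 ≈ 0.003035
R_lin = 0.152926, G_lin = 0.571125, B_lin = 0.003035
L = 0.2126×R + 0.7152×G + 0.0722×B
L = 0.2126×0.152926 + 0.7152×0.571125 + 0.0722×0.003035
L ≈ 0.441200


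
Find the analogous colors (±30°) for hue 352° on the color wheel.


Base hue: 352°
Left analog: (352 - 30) mod 360 = 322°
Right analog: (352 + 30) mod 360 = 22°
Analogous hues = 322° and 22°


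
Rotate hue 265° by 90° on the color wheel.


New hue = (H + rotation) mod 360
New hue = (265 + 90) mod 360
= 355 mod 360
= 355°


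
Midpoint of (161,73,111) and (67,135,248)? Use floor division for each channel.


Midpoint: each channel = ⌊(C₁+C₂)/2⌋
R: ⌊(161+67)/2⌋ = 114
G: ⌊(73+135)/2⌋ = 104
B: ⌊(111+248)/2⌋ = 179
= RGB(114, 104, 179)


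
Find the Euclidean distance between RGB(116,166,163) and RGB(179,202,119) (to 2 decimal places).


d = √[(R₁-R₂)² + (G₁-G₂)² + (B₁-B₂)²]
d = √[(116-179)² + (166-202)² + (163-119)²]
d = √[3969 + 1296 + 1936]
d = √7201
d ≈ 84.86


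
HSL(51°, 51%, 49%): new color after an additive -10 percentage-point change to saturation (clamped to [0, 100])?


Original S = 51%
Adjustment = -10 percentage points
New S = 51 + (-10) = 41
Clamp to [0, 100] → 41
= HSL(51°, 41%, 49%)


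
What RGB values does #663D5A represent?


66 → 102 (R)
3D → 61 (G)
5A → 90 (B)
= RGB(102, 61, 90)


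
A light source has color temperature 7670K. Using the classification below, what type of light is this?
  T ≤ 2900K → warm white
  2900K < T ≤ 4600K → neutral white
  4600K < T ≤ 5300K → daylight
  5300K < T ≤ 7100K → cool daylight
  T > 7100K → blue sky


Temperature: 7670K
7670K > 7100K → blue sky
Classification: blue sky


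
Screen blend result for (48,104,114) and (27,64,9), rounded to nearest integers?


Screen: C = 255 - (255-A)×(255-B)/255, rounded to nearest integer
R: 255 - (255-48)×(255-27)/255 = 255 - 47196/255 ≈ 255 - 185.082 = 69.918 → 70
G: 255 - (255-104)×(255-64)/255 = 255 - 28841/255 ≈ 255 - 113.102 = 141.898 → 142
B: 255 - (255-114)×(255-9)/255 = 255 - 34686/255 ≈ 255 - 136.024 = 118.976 → 119
= RGB(70, 142, 119)


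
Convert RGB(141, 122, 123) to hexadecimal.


R = 141 → 8D (hex)
G = 122 → 7A (hex)
B = 123 → 7B (hex)
Hex = #8D7A7B


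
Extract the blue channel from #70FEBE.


Color: #70FEBE
R = 70 = 112
G = FE = 254
B = BE = 190
Blue = 190


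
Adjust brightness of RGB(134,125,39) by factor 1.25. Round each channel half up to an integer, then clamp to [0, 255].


Multiply each channel by 1.25, round half up, clamp to [0, 255]
R: 134×1.25 = 167.5 → round → 168
G: 125×1.25 = 156.25 → round → 156
B: 39×1.25 = 48.75 → round → 49
= RGB(168, 156, 49)


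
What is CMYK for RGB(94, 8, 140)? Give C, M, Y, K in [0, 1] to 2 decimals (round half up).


R'=94/255≈0.3686, G'=8/255≈0.0314, B'=140/255≈0.5490
K = 1 - max(R',G',B') = 1 - 140/255 = 115/255 = 0.45098… → 0.45
(1-R'-K)/(1-K) simplifies to (max-R)/max with max = 140:
C = (140-94)/140 = 46/140 = 0.32857… → 0.33
M = (140-8)/140 = 132/140 = 0.94285… → 0.94
Y = (140-140)/140 = 0/140 = 0 → 0.00
= CMYK(0.33, 0.94, 0.00, 0.45)


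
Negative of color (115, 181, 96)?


Invert: (255-R, 255-G, 255-B)
R: 255-115 = 140
G: 255-181 = 74
B: 255-96 = 159
= RGB(140, 74, 159)


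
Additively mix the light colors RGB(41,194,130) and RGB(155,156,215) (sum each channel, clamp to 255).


Additive: each channel = min(255, C₁+C₂)
R: 41+155 = 196 → 196
G: 194+156 = 350 → 255
B: 130+215 = 345 → 255
= RGB(196, 255, 255)


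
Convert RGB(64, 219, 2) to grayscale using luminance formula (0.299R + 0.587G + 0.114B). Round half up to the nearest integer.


Gray = 0.299×R + 0.587×G + 0.114×B
Gray = 0.299×64 + 0.587×219 + 0.114×2
Gray = 19.136 + 128.553 + 0.228
Gray = 147.917 → round half up → 148
Gray = 148


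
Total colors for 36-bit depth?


Colors = 2^bits = 2^36
= 68,719,476,736 colors


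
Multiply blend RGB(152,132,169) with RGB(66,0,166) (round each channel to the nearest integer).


Multiply: C = A×B/255, rounded to nearest integer
R: 152×66/255 = 10032/255 ≈ 39.341 → 39
G: 132×0/255 = 0/255 ≈ 0.000 → 0
B: 169×166/255 = 28054/255 ≈ 110.016 → 110
= RGB(39, 0, 110)


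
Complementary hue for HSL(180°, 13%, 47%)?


Complement = opposite side of color wheel = hue + 180°
H' = (180 + 180) mod 360 = 0°
S and L unchanged.
= HSL(0°, 13%, 47%)


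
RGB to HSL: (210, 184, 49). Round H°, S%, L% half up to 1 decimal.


Normalize: R'=210/255≈0.8235, G'=184/255≈0.7216, B'=49/255≈0.1922
Max=210/255, Min=49/255, Δ=Max-Min=161/255
L = (Max+Min)/2 = (210+49)/510 = 259/510 = 0.50784… → L = 50.8%
L > 0.5 → S = Δ/(2-Max-Min) = 161/(510-210-49) = 161/251 = 0.64143… → S = 64.1%
(the 1/255 factors cancel in S and H, so raw channel differences can be used)
Max is R' → H = 60 × (((G-B)/Δ) mod 6) = 60 × (((184-49)/161) mod 6)
  135/161 = 0.8385…
  H = 60 × 0.8385… = 50.310…° → H = 50.3°
= HSL(50.3°, 64.1%, 50.8%)


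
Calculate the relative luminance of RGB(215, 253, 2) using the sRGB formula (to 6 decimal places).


Linearize each channel (sRGB transfer function): c = v/255; c_lin = c/12.92 if c ≤ 0.04045, else ((c+0.055)/1.055)^2.4
  R: 215/255 ≈ 0.843137 > 0.04045 → ((0.843137+0.055)/1.055)^2.4 ≈ 0.679542
  G: 253/255 ≈ 0.992157 > 0.04045 → ((0.992157+0.055)/1.055)^2.4 ≈ 0.982251
  B: 2/255 ≈ 0.007843 ≤ 0.04045 → 0.007843/12.92 ≈ 0.000607
R_lin = 0.679542, G_lin = 0.982251, B_lin = 0.000607
L = 0.2126×R + 0.7152×G + 0.0722×B
L = 0.2126×0.679542 + 0.7152×0.982251 + 0.0722×0.000607
L ≈ 0.847020


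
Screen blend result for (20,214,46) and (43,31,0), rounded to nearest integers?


Screen: C = 255 - (255-A)×(255-B)/255, rounded to nearest integer
R: 255 - (255-20)×(255-43)/255 = 255 - 49820/255 ≈ 255 - 195.373 = 59.627 → 60
G: 255 - (255-214)×(255-31)/255 = 255 - 9184/255 ≈ 255 - 36.016 = 218.984 → 219
B: 255 - (255-46)×(255-0)/255 = 255 - 53295/255 ≈ 255 - 209.000 = 46.000 → 46
= RGB(60, 219, 46)


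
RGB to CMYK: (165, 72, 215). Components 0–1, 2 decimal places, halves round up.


R'=165/255≈0.6471, G'=72/255≈0.2824, B'=215/255≈0.8431
K = 1 - max(R',G',B') = 1 - 215/255 = 40/255 = 0.15686… → 0.16
(1-R'-K)/(1-K) simplifies to (max-R)/max with max = 215:
C = (215-165)/215 = 50/215 = 0.23255… → 0.23
M = (215-72)/215 = 143/215 = 0.66511… → 0.67
Y = (215-215)/215 = 0/215 = 0 → 0.00
= CMYK(0.23, 0.67, 0.00, 0.16)


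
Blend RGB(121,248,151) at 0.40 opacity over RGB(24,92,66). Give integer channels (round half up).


C = α×F + (1-α)×B, with 1-α = 0.60
R: 0.40×121 + 0.60×24 = 48.40 + 14.40 = 62.80 → 63
G: 0.40×248 + 0.60×92 = 99.20 + 55.20 = 154.40 → 154
B: 0.40×151 + 0.60×66 = 60.40 + 39.60 = 100.00 → 100
= RGB(63, 154, 100)


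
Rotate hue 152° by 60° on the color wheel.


New hue = (H + rotation) mod 360
New hue = (152 + 60) mod 360
= 212 mod 360
= 212°


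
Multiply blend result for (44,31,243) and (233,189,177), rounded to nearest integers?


Multiply: C = A×B/255, rounded to nearest integer
R: 44×233/255 = 10252/255 ≈ 40.204 → 40
G: 31×189/255 = 5859/255 ≈ 22.976 → 23
B: 243×177/255 = 43011/255 ≈ 168.671 → 169
= RGB(40, 23, 169)


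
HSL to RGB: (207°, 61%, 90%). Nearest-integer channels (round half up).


H=207°, S=0.61, L=0.90
C = (1-|2L-1|)×S = (1-|0.80|)×0.61 = 0.122
H' = H/60 = 207/60 ≈ 3.4500; X = C×(1-|H' mod 2 - 1|) = 0.0671
m = L - C/2 = 0.90 - 0.061 = 0.839
Sector ⌊H'⌋ = 3 → (R',G',B') = (0.0, 0.0671, 0.122)
RGB = ((R'+m)×255, (G'+m)×255, (B'+m)×255) = (213.945, 231.0555, 245.055)
Round half up → RGB(214, 231, 245)


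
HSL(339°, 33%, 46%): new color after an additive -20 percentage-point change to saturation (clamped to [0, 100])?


Original S = 33%
Adjustment = -20 percentage points
New S = 33 + (-20) = 13
Clamp to [0, 100] → 13
= HSL(339°, 13%, 46%)


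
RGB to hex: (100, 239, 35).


R = 100 → 64 (hex)
G = 239 → EF (hex)
B = 35 → 23 (hex)
Hex = #64EF23


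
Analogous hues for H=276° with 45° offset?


Base hue: 276°
Left analog: (276 - 45) mod 360 = 231°
Right analog: (276 + 45) mod 360 = 321°
Analogous hues = 231° and 321°


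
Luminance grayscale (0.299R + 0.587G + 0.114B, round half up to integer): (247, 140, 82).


Gray = 0.299×R + 0.587×G + 0.114×B
Gray = 0.299×247 + 0.587×140 + 0.114×82
Gray = 73.853 + 82.180 + 9.348
Gray = 165.381 → round half up → 165
Gray = 165


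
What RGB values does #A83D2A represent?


A8 → 168 (R)
3D → 61 (G)
2A → 42 (B)
= RGB(168, 61, 42)


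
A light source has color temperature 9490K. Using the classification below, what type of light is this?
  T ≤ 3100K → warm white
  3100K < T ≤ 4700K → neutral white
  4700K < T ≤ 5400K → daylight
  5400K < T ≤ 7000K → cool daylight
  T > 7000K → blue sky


Temperature: 9490K
9490K > 7000K → blue sky
Classification: blue sky


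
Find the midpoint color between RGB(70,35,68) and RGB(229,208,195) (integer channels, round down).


Midpoint: each channel = ⌊(C₁+C₂)/2⌋
R: ⌊(70+229)/2⌋ = 149
G: ⌊(35+208)/2⌋ = 121
B: ⌊(68+195)/2⌋ = 131
= RGB(149, 121, 131)


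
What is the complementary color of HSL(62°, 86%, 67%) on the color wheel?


Complement = opposite side of color wheel = hue + 180°
H' = (62 + 180) mod 360 = 242°
S and L unchanged.
= HSL(242°, 86%, 67%)


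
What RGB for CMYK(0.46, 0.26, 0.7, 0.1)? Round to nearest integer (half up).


R = 255 × (1-C) × (1-K) = 255 × 0.54 × 0.90 = 123.93 → 124
G = 255 × (1-M) × (1-K) = 255 × 0.74 × 0.90 = 169.83 → 170
B = 255 × (1-Y) × (1-K) = 255 × 0.30 × 0.90 = 68.85 → 69
= RGB(124, 170, 69)


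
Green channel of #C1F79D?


Color: #C1F79D
R = C1 = 193
G = F7 = 247
B = 9D = 157
Green = 247


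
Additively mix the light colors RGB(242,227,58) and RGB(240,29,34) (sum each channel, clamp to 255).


Additive: each channel = min(255, C₁+C₂)
R: 242+240 = 482 → 255
G: 227+29 = 256 → 255
B: 58+34 = 92 → 92
= RGB(255, 255, 92)


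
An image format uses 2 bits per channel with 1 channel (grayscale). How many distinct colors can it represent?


Total bits = 2 bits/channel × 1 channels = 2 bits
Distinct colors = 2^2
= 4 colors


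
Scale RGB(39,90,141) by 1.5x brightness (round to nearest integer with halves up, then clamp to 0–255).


Multiply each channel by 1.5, round half up, clamp to [0, 255]
R: 39×1.5 = 58.5 → round → 59
G: 90×1.5 = 135
B: 141×1.5 = 211.5 → round → 212
= RGB(59, 135, 212)


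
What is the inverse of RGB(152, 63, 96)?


Invert: (255-R, 255-G, 255-B)
R: 255-152 = 103
G: 255-63 = 192
B: 255-96 = 159
= RGB(103, 192, 159)


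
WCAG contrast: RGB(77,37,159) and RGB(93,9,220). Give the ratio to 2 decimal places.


Linearize each sRGB channel c=v/255: c/12.92 if c ≤ 0.04045 else ((c+0.055)/1.055)^2.4
L = 0.2126×R_lin + 0.7152×G_lin + 0.0722×B_lin
Color 1 (77,37,159):
  R=77: 77/255≈0.3020 > 0.04045 → ((0.3020+0.055)/1.055)^2.4 ≈ 0.07421
  G=37: 37/255≈0.1451 > 0.04045 → ((0.1451+0.055)/1.055)^2.4 ≈ 0.01850
  B=159: 159/255≈0.6235 > 0.04045 → ((0.6235+0.055)/1.055)^2.4 ≈ 0.34670
  L1 = 0.2126×0.07421 + 0.7152×0.01850 + 0.0722×0.34670 ≈ 0.05404
Color 2 (93,9,220):
  R=93: 93/255≈0.3647 > 0.04045 → ((0.3647+0.055)/1.055)^2.4 ≈ 0.10946
  G=9: 9/255≈0.0353 ≤ 0.04045 → 0.0353/12.92 ≈ 0.00273
  B=220: 220/255≈0.8627 > 0.04045 → ((0.8627+0.055)/1.055)^2.4 ≈ 0.71569
  L2 = 0.2126×0.10946 + 0.7152×0.00273 + 0.0722×0.71569 ≈ 0.07690
Lighter = 0.07690, Darker = 0.05404
Ratio = (L_lighter + 0.05) / (L_darker + 0.05)
Ratio = (0.07690 + 0.05) / (0.05404 + 0.05) = 0.12690 / 0.10404 ≈ 1.2197
Ratio ≈ 1.22:1


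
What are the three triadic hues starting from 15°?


Triadic: equally spaced at 120° intervals
H1 = 15°
H2 = (15 + 120) mod 360 = 135°
H3 = (15 + 240) mod 360 = 255°
Triadic = 15°, 135°, 255°


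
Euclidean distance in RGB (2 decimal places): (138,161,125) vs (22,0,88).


d = √[(R₁-R₂)² + (G₁-G₂)² + (B₁-B₂)²]
d = √[(138-22)² + (161-0)² + (125-88)²]
d = √[13456 + 25921 + 1369]
d = √40746
d ≈ 201.86


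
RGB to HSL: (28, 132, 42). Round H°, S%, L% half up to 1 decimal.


Normalize: R'=28/255≈0.1098, G'=132/255≈0.5176, B'=42/255≈0.1647
Max=132/255, Min=28/255, Δ=Max-Min=104/255
L = (Max+Min)/2 = (132+28)/510 = 160/510 = 0.31372… → L = 31.4%
L ≤ 0.5 → S = Δ/(Max+Min) = 104/(132+28) = 104/160 = 0.65 → S = 65.0%
(the 1/255 factors cancel in S and H, so raw channel differences can be used)
Max is G' → H = 60 × ((B-R)/Δ + 2) = 60 × ((42-28)/104 + 2)
  14/104 + 2 = 0.1346… + 2 = 2.1346…
  H = 60 × 2.1346… = 128.076…° → H = 128.1°
= HSL(128.1°, 65.0%, 31.4%)


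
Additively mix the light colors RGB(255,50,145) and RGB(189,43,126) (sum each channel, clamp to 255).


Additive: each channel = min(255, C₁+C₂)
R: 255+189 = 444 → 255
G: 50+43 = 93 → 93
B: 145+126 = 271 → 255
= RGB(255, 93, 255)


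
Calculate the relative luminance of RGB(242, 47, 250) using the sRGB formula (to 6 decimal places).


Linearize each channel (sRGB transfer function): c = v/255; c_lin = c/12.92 if c ≤ 0.04045, else ((c+0.055)/1.055)^2.4
  R: 242/255 ≈ 0.949020 > 0.04045 → ((0.949020+0.055)/1.055)^2.4 ≈ 0.887923
  G: 47/255 ≈ 0.184314 > 0.04045 → ((0.184314+0.055)/1.055)^2.4 ≈ 0.028426
  B: 250/255 ≈ 0.980392 > 0.04045 → ((0.980392+0.055)/1.055)^2.4 ≈ 0.955973
R_lin = 0.887923, G_lin = 0.028426, B_lin = 0.955973
L = 0.2126×R + 0.7152×G + 0.0722×B
L = 0.2126×0.887923 + 0.7152×0.028426 + 0.0722×0.955973
L ≈ 0.278124


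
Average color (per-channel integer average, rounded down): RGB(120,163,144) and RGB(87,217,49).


Midpoint: each channel = ⌊(C₁+C₂)/2⌋
R: ⌊(120+87)/2⌋ = 103
G: ⌊(163+217)/2⌋ = 190
B: ⌊(144+49)/2⌋ = 96
= RGB(103, 190, 96)


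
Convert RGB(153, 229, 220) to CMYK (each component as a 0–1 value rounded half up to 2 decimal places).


R'=153/255≈0.6000, G'=229/255≈0.8980, B'=220/255≈0.8627
K = 1 - max(R',G',B') = 1 - 229/255 = 26/255 = 0.10196… → 0.10
(1-R'-K)/(1-K) simplifies to (max-R)/max with max = 229:
C = (229-153)/229 = 76/229 = 0.33187… → 0.33
M = (229-229)/229 = 0/229 = 0 → 0.00
Y = (229-220)/229 = 9/229 = 0.03930… → 0.04
= CMYK(0.33, 0.00, 0.04, 0.10)


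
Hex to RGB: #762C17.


76 → 118 (R)
2C → 44 (G)
17 → 23 (B)
= RGB(118, 44, 23)


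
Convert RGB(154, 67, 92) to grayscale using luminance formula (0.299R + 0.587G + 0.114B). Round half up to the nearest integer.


Gray = 0.299×R + 0.587×G + 0.114×B
Gray = 0.299×154 + 0.587×67 + 0.114×92
Gray = 46.046 + 39.329 + 10.488
Gray = 95.863 → round half up → 96
Gray = 96


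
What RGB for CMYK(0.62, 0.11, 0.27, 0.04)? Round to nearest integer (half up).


R = 255 × (1-C) × (1-K) = 255 × 0.38 × 0.96 = 93.024 → 93
G = 255 × (1-M) × (1-K) = 255 × 0.89 × 0.96 = 217.872 → 218
B = 255 × (1-Y) × (1-K) = 255 × 0.73 × 0.96 = 178.704 → 179
= RGB(93, 218, 179)


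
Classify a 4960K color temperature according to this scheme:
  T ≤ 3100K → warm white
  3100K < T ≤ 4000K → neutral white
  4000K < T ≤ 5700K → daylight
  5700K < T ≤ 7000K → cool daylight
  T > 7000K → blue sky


Temperature: 4960K
4000K < 4960K ≤ 5700K → daylight
Classification: daylight


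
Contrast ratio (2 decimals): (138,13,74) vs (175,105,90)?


Linearize each sRGB channel c=v/255: c/12.92 if c ≤ 0.04045 else ((c+0.055)/1.055)^2.4
L = 0.2126×R_lin + 0.7152×G_lin + 0.0722×B_lin
Color 1 (138,13,74):
  R=138: 138/255≈0.5412 > 0.04045 → ((0.5412+0.055)/1.055)^2.4 ≈ 0.25415
  G=13: 13/255≈0.0510 > 0.04045 → ((0.0510+0.055)/1.055)^2.4 ≈ 0.00402
  B=74: 74/255≈0.2902 > 0.04045 → ((0.2902+0.055)/1.055)^2.4 ≈ 0.06848
  L1 = 0.2126×0.25415 + 0.7152×0.00402 + 0.0722×0.06848 ≈ 0.06186
Color 2 (175,105,90):
  R=175: 175/255≈0.6863 > 0.04045 → ((0.6863+0.055)/1.055)^2.4 ≈ 0.42869
  G=105: 105/255≈0.4118 > 0.04045 → ((0.4118+0.055)/1.055)^2.4 ≈ 0.14126
  B=90: 90/255≈0.3529 > 0.04045 → ((0.3529+0.055)/1.055)^2.4 ≈ 0.10224
  L2 = 0.2126×0.42869 + 0.7152×0.14126 + 0.0722×0.10224 ≈ 0.19955
Lighter = 0.19955, Darker = 0.06186
Ratio = (L_lighter + 0.05) / (L_darker + 0.05)
Ratio = (0.19955 + 0.05) / (0.06186 + 0.05) = 0.24955 / 0.11186 ≈ 2.2310
Ratio ≈ 2.23:1


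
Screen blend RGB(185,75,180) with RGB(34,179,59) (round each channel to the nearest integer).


Screen: C = 255 - (255-A)×(255-B)/255, rounded to nearest integer
R: 255 - (255-185)×(255-34)/255 = 255 - 15470/255 ≈ 255 - 60.667 = 194.333 → 194
G: 255 - (255-75)×(255-179)/255 = 255 - 13680/255 ≈ 255 - 53.647 = 201.353 → 201
B: 255 - (255-180)×(255-59)/255 = 255 - 14700/255 ≈ 255 - 57.647 = 197.353 → 197
= RGB(194, 201, 197)


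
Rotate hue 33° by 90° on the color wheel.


New hue = (H + rotation) mod 360
New hue = (33 + 90) mod 360
= 123 mod 360
= 123°


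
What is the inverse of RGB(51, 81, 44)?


Invert: (255-R, 255-G, 255-B)
R: 255-51 = 204
G: 255-81 = 174
B: 255-44 = 211
= RGB(204, 174, 211)


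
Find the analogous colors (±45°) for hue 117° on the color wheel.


Base hue: 117°
Left analog: (117 - 45) mod 360 = 72°
Right analog: (117 + 45) mod 360 = 162°
Analogous hues = 72° and 162°


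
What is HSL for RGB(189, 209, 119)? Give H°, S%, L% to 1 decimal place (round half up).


Normalize: R'=189/255≈0.7412, G'=209/255≈0.8196, B'=119/255≈0.4667
Max=209/255, Min=119/255, Δ=Max-Min=90/255
L = (Max+Min)/2 = (209+119)/510 = 328/510 = 0.64313… → L = 64.3%
L > 0.5 → S = Δ/(2-Max-Min) = 90/(510-209-119) = 90/182 = 0.49450… → S = 49.5%
(the 1/255 factors cancel in S and H, so raw channel differences can be used)
Max is G' → H = 60 × ((B-R)/Δ + 2) = 60 × ((119-189)/90 + 2)
  -70/90 + 2 = -0.7777… + 2 = 1.2222…
  H = 60 × 1.2222… = 73.333…° → H = 73.3°
= HSL(73.3°, 49.5%, 64.3%)


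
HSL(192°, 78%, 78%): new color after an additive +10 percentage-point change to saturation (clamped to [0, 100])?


Original S = 78%
Adjustment = +10 percentage points
New S = 78 + (10) = 88
Clamp to [0, 100] → 88
= HSL(192°, 88%, 78%)
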